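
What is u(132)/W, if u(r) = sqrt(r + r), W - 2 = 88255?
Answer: 2*sqrt(66)/88257 ≈ 0.00018410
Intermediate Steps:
W = 88257 (W = 2 + 88255 = 88257)
u(r) = sqrt(2)*sqrt(r) (u(r) = sqrt(2*r) = sqrt(2)*sqrt(r))
u(132)/W = (sqrt(2)*sqrt(132))/88257 = (sqrt(2)*(2*sqrt(33)))*(1/88257) = (2*sqrt(66))*(1/88257) = 2*sqrt(66)/88257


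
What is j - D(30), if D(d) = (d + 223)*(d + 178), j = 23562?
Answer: -29062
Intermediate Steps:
D(d) = (178 + d)*(223 + d) (D(d) = (223 + d)*(178 + d) = (178 + d)*(223 + d))
j - D(30) = 23562 - (39694 + 30² + 401*30) = 23562 - (39694 + 900 + 12030) = 23562 - 1*52624 = 23562 - 52624 = -29062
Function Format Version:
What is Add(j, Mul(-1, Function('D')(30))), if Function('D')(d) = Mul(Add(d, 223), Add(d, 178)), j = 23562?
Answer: -29062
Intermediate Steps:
Function('D')(d) = Mul(Add(178, d), Add(223, d)) (Function('D')(d) = Mul(Add(223, d), Add(178, d)) = Mul(Add(178, d), Add(223, d)))
Add(j, Mul(-1, Function('D')(30))) = Add(23562, Mul(-1, Add(39694, Pow(30, 2), Mul(401, 30)))) = Add(23562, Mul(-1, Add(39694, 900, 12030))) = Add(23562, Mul(-1, 52624)) = Add(23562, -52624) = -29062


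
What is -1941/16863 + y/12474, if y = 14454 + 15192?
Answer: 1816/803 ≈ 2.2615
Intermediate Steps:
y = 29646
-1941/16863 + y/12474 = -1941/16863 + 29646/12474 = -1941*1/16863 + 29646*(1/12474) = -647/5621 + 183/77 = 1816/803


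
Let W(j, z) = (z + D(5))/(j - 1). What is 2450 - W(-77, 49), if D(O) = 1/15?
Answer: 1433618/585 ≈ 2450.6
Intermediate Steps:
D(O) = 1/15
W(j, z) = (1/15 + z)/(-1 + j) (W(j, z) = (z + 1/15)/(j - 1) = (1/15 + z)/(-1 + j))
2450 - W(-77, 49) = 2450 - (1/15 + 49)/(-1 - 77) = 2450 - 736/((-78)*15) = 2450 - (-1)*736/(78*15) = 2450 - 1*(-368/585) = 2450 + 368/585 = 1433618/585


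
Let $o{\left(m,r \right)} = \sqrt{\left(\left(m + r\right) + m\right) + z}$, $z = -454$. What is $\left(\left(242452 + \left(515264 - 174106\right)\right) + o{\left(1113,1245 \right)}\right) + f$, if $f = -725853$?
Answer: $-142243 + \sqrt{3017} \approx -1.4219 \cdot 10^{5}$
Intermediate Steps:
$o{\left(m,r \right)} = \sqrt{-454 + r + 2 m}$ ($o{\left(m,r \right)} = \sqrt{\left(\left(m + r\right) + m\right) - 454} = \sqrt{\left(r + 2 m\right) - 454} = \sqrt{-454 + r + 2 m}$)
$\left(\left(242452 + \left(515264 - 174106\right)\right) + o{\left(1113,1245 \right)}\right) + f = \left(\left(242452 + \left(515264 - 174106\right)\right) + \sqrt{-454 + 1245 + 2 \cdot 1113}\right) - 725853 = \left(\left(242452 + \left(515264 - 174106\right)\right) + \sqrt{-454 + 1245 + 2226}\right) - 725853 = \left(\left(242452 + 341158\right) + \sqrt{3017}\right) - 725853 = \left(583610 + \sqrt{3017}\right) - 725853 = -142243 + \sqrt{3017}$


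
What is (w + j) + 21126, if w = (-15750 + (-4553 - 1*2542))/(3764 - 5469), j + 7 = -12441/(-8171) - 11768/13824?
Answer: 101750352383111/4814745408 ≈ 21133.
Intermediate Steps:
j = -89357909/14119488 (j = -7 + (-12441/(-8171) - 11768/13824) = -7 + (-12441*(-1/8171) - 11768*1/13824) = -7 + (12441/8171 - 1471/1728) = -7 + 9478507/14119488 = -89357909/14119488 ≈ -6.3287)
w = 4569/341 (w = (-15750 + (-4553 - 2542))/(-1705) = (-15750 - 7095)*(-1/1705) = -22845*(-1/1705) = 4569/341 ≈ 13.399)
(w + j) + 21126 = (4569/341 - 89357909/14119488) + 21126 = 34040893703/4814745408 + 21126 = 101750352383111/4814745408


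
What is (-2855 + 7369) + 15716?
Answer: 20230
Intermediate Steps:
(-2855 + 7369) + 15716 = 4514 + 15716 = 20230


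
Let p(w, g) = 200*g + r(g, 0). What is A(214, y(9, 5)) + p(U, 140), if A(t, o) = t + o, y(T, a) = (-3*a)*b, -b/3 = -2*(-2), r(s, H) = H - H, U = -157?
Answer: 28394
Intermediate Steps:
r(s, H) = 0
b = -12 (b = -(-6)*(-2) = -3*4 = -12)
y(T, a) = 36*a (y(T, a) = -3*a*(-12) = 36*a)
p(w, g) = 200*g (p(w, g) = 200*g + 0 = 200*g)
A(t, o) = o + t
A(214, y(9, 5)) + p(U, 140) = (36*5 + 214) + 200*140 = (180 + 214) + 28000 = 394 + 28000 = 28394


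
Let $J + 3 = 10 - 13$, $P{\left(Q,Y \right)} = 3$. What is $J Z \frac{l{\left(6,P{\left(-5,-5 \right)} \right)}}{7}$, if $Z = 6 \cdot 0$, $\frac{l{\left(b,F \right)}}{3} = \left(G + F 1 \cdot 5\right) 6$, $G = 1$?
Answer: $0$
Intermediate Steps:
$l{\left(b,F \right)} = 18 + 90 F$ ($l{\left(b,F \right)} = 3 \left(1 + F 1 \cdot 5\right) 6 = 3 \left(1 + F 5\right) 6 = 3 \left(1 + 5 F\right) 6 = 3 \left(6 + 30 F\right) = 18 + 90 F$)
$J = -6$ ($J = -3 + \left(10 - 13\right) = -3 - 3 = -6$)
$Z = 0$
$J Z \frac{l{\left(6,P{\left(-5,-5 \right)} \right)}}{7} = \left(-6\right) 0 \frac{18 + 90 \cdot 3}{7} = 0 \left(18 + 270\right) \frac{1}{7} = 0 \cdot 288 \cdot \frac{1}{7} = 0 \cdot \frac{288}{7} = 0$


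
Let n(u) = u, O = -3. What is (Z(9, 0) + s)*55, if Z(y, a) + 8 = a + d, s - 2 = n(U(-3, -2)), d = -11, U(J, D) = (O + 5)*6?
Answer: -275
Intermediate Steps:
U(J, D) = 12 (U(J, D) = (-3 + 5)*6 = 2*6 = 12)
s = 14 (s = 2 + 12 = 14)
Z(y, a) = -19 + a (Z(y, a) = -8 + (a - 11) = -8 + (-11 + a) = -19 + a)
(Z(9, 0) + s)*55 = ((-19 + 0) + 14)*55 = (-19 + 14)*55 = -5*55 = -275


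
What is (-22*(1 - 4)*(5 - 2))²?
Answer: 39204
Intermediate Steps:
(-22*(1 - 4)*(5 - 2))² = (-(-66)*3)² = (-22*(-9))² = 198² = 39204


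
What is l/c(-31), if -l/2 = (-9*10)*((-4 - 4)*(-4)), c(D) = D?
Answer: -5760/31 ≈ -185.81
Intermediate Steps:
l = 5760 (l = -2*(-9*10)*(-4 - 4)*(-4) = -(-180)*(-8*(-4)) = -(-180)*32 = -2*(-2880) = 5760)
l/c(-31) = 5760/(-31) = 5760*(-1/31) = -5760/31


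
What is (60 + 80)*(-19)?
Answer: -2660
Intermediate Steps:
(60 + 80)*(-19) = 140*(-19) = -2660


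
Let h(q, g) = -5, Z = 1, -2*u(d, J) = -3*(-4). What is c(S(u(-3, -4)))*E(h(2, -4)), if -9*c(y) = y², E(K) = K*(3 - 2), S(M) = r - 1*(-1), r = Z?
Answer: 20/9 ≈ 2.2222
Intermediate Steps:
u(d, J) = -6 (u(d, J) = -(-3)*(-4)/2 = -½*12 = -6)
r = 1
S(M) = 2 (S(M) = 1 - 1*(-1) = 1 + 1 = 2)
E(K) = K (E(K) = K*1 = K)
c(y) = -y²/9
c(S(u(-3, -4)))*E(h(2, -4)) = -⅑*2²*(-5) = -⅑*4*(-5) = -4/9*(-5) = 20/9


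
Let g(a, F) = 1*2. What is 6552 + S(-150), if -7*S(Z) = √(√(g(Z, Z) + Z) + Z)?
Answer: 6552 - √(-150 + 2*I*√37)/7 ≈ 6551.9 - 1.7511*I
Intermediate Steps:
g(a, F) = 2
S(Z) = -√(Z + √(2 + Z))/7 (S(Z) = -√(√(2 + Z) + Z)/7 = -√(Z + √(2 + Z))/7)
6552 + S(-150) = 6552 - √(-150 + √(2 - 150))/7 = 6552 - √(-150 + √(-148))/7 = 6552 - √(-150 + 2*I*√37)/7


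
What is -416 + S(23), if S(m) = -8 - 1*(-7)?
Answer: -417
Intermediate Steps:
S(m) = -1 (S(m) = -8 + 7 = -1)
-416 + S(23) = -416 - 1 = -417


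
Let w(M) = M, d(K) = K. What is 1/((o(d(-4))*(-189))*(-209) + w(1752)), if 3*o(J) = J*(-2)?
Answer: 1/107088 ≈ 9.3381e-6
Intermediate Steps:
o(J) = -2*J/3 (o(J) = (J*(-2))/3 = (-2*J)/3 = -2*J/3)
1/((o(d(-4))*(-189))*(-209) + w(1752)) = 1/((-⅔*(-4)*(-189))*(-209) + 1752) = 1/(((8/3)*(-189))*(-209) + 1752) = 1/(-504*(-209) + 1752) = 1/(105336 + 1752) = 1/107088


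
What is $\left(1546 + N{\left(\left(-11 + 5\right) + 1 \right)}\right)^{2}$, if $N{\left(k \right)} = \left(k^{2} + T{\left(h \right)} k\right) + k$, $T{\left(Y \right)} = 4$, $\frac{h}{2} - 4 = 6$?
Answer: $2390116$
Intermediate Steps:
$h = 20$ ($h = 8 + 2 \cdot 6 = 8 + 12 = 20$)
$N{\left(k \right)} = k^{2} + 5 k$ ($N{\left(k \right)} = \left(k^{2} + 4 k\right) + k = k^{2} + 5 k$)
$\left(1546 + N{\left(\left(-11 + 5\right) + 1 \right)}\right)^{2} = \left(1546 + \left(\left(-11 + 5\right) + 1\right) \left(5 + \left(\left(-11 + 5\right) + 1\right)\right)\right)^{2} = \left(1546 + \left(-6 + 1\right) \left(5 + \left(-6 + 1\right)\right)\right)^{2} = \left(1546 - 5 \left(5 - 5\right)\right)^{2} = \left(1546 - 0\right)^{2} = \left(1546 + 0\right)^{2} = 1546^{2} = 2390116$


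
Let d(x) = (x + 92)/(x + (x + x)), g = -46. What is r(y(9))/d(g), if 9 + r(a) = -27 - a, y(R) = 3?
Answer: 117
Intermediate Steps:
r(a) = -36 - a (r(a) = -9 + (-27 - a) = -36 - a)
d(x) = (92 + x)/(3*x) (d(x) = (92 + x)/(x + 2*x) = (92 + x)/((3*x)) = (92 + x)*(1/(3*x)) = (92 + x)/(3*x))
r(y(9))/d(g) = (-36 - 1*3)/(((1/3)*(92 - 46)/(-46))) = (-36 - 3)/(((1/3)*(-1/46)*46)) = -39/(-1/3) = -39*(-3) = 117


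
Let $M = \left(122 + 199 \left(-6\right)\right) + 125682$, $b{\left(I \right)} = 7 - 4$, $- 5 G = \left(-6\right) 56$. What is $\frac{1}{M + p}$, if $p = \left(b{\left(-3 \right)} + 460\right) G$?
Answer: $\frac{5}{778618} \approx 6.4216 \cdot 10^{-6}$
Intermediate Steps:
$G = \frac{336}{5}$ ($G = - \frac{\left(-6\right) 56}{5} = \left(- \frac{1}{5}\right) \left(-336\right) = \frac{336}{5} \approx 67.2$)
$b{\left(I \right)} = 3$
$M = 124610$ ($M = \left(122 - 1194\right) + 125682 = -1072 + 125682 = 124610$)
$p = \frac{155568}{5}$ ($p = \left(3 + 460\right) \frac{336}{5} = 463 \cdot \frac{336}{5} = \frac{155568}{5} \approx 31114.0$)
$\frac{1}{M + p} = \frac{1}{124610 + \frac{155568}{5}} = \frac{1}{\frac{778618}{5}} = \frac{5}{778618}$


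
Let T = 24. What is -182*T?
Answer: -4368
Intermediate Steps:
-182*T = -182*24 = -4368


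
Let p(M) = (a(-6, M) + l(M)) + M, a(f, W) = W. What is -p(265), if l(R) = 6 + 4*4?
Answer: -552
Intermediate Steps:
l(R) = 22 (l(R) = 6 + 16 = 22)
p(M) = 22 + 2*M (p(M) = (M + 22) + M = (22 + M) + M = 22 + 2*M)
-p(265) = -(22 + 2*265) = -(22 + 530) = -1*552 = -552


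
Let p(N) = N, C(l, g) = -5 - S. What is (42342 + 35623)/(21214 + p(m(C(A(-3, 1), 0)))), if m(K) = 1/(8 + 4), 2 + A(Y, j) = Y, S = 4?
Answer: 935580/254569 ≈ 3.6752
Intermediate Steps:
A(Y, j) = -2 + Y
C(l, g) = -9 (C(l, g) = -5 - 1*4 = -5 - 4 = -9)
m(K) = 1/12
(42342 + 35623)/(21214 + p(m(C(A(-3, 1), 0)))) = (42342 + 35623)/(21214 + 1/12) = 77965/(254569/12) = 77965*(12/254569) = 935580/254569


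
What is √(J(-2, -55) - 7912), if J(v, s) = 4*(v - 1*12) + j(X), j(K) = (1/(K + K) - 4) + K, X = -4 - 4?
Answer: I*√127681/4 ≈ 89.331*I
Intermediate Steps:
X = -8
j(K) = -4 + K + 1/(2*K) (j(K) = (1/(2*K) - 4) + K = (-4 + 1/(2*K)) + K = -4 + K + 1/(2*K))
J(v, s) = -961/16 + 4*v (J(v, s) = 4*(v - 1*12) + (-4 - 8 + (½)/(-8)) = 4*(v - 12) + (-4 - 8 + (½)*(-⅛)) = 4*(-12 + v) + (-4 - 8 - 1/16) = (-48 + 4*v) - 193/16 = -961/16 + 4*v)
√(J(-2, -55) - 7912) = √((-961/16 + 4*(-2)) - 7912) = √((-961/16 - 8) - 7912) = √(-1089/16 - 7912) = √(-127681/16) = I*√127681/4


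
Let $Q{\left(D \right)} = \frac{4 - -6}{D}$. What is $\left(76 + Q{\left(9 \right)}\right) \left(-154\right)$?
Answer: $- \frac{106876}{9} \approx -11875.0$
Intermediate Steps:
$Q{\left(D \right)} = \frac{10}{D}$ ($Q{\left(D \right)} = \frac{4 + 6}{D} = \frac{10}{D}$)
$\left(76 + Q{\left(9 \right)}\right) \left(-154\right) = \left(76 + \frac{10}{9}\right) \left(-154\right) = \frac{694}{9} \left(-154\right) = - \frac{106876}{9}$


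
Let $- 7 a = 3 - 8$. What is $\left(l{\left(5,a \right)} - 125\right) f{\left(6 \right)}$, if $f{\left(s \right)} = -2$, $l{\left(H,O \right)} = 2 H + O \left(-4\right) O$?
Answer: $\frac{11470}{49} \approx 234.08$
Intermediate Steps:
$a = \frac{5}{7}$ ($a = - \frac{3 - 8}{7} = \left(- \frac{1}{7}\right) \left(-5\right) = \frac{5}{7} \approx 0.71429$)
$l{\left(H,O \right)} = - 4 O^{2} + 2 H$ ($l{\left(H,O \right)} = 2 H + - 4 O O = 2 H - 4 O^{2} = - 4 O^{2} + 2 H$)
$\left(l{\left(5,a \right)} - 125\right) f{\left(6 \right)} = \left(\left(- 4 \left(\frac{5}{7}\right)^{2} + 2 \cdot 5\right) - 125\right) \left(-2\right) = \left(\left(\left(-4\right) \frac{25}{49} + 10\right) - 125\right) \left(-2\right) = \left(\left(- \frac{100}{49} + 10\right) - 125\right) \left(-2\right) = \left(\frac{390}{49} - 125\right) \left(-2\right) = \left(- \frac{5735}{49}\right) \left(-2\right) = \frac{11470}{49}$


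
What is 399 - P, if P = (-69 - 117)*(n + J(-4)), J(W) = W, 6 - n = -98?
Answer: 18999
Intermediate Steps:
n = 104 (n = 6 - 1*(-98) = 6 + 98 = 104)
P = -18600 (P = (-69 - 117)*(104 - 4) = -186*100 = -18600)
399 - P = 399 - 1*(-18600) = 399 + 18600 = 18999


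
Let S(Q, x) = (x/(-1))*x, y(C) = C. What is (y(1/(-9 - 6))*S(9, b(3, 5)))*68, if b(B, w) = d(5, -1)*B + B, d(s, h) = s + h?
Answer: 1020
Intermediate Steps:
d(s, h) = h + s
b(B, w) = 5*B (b(B, w) = (-1 + 5)*B + B = 4*B + B = 5*B)
S(Q, x) = -x² (S(Q, x) = (x*(-1))*x = (-x)*x = -x²)
(y(1/(-9 - 6))*S(9, b(3, 5)))*68 = ((-(5*3)²)/(-9 - 6))*68 = ((-1*15²)/(-15))*68 = -(-1)*225/15*68 = -1/15*(-225)*68 = 15*68 = 1020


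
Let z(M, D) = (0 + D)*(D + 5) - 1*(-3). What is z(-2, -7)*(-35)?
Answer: -595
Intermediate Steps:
z(M, D) = 3 + D*(5 + D) (z(M, D) = D*(5 + D) + 3 = 3 + D*(5 + D))
z(-2, -7)*(-35) = (3 + (-7)² + 5*(-7))*(-35) = (3 + 49 - 35)*(-35) = 17*(-35) = -595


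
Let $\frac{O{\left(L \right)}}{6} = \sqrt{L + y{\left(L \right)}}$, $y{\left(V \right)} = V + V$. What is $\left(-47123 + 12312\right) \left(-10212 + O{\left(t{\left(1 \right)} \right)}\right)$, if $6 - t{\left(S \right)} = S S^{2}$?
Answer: $355489932 - 208866 \sqrt{15} \approx 3.5468 \cdot 10^{8}$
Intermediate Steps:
$t{\left(S \right)} = 6 - S^{3}$ ($t{\left(S \right)} = 6 - S S^{2} = 6 - S^{3}$)
$y{\left(V \right)} = 2 V$
$O{\left(L \right)} = 6 \sqrt{3} \sqrt{L}$ ($O{\left(L \right)} = 6 \sqrt{L + 2 L} = 6 \sqrt{3 L} = 6 \sqrt{3} \sqrt{L}$)
$\left(-47123 + 12312\right) \left(-10212 + O{\left(t{\left(1 \right)} \right)}\right) = \left(-47123 + 12312\right) \left(-10212 + 6 \sqrt{3} \sqrt{6 - 1^{3}}\right) = - 34811 \left(-10212 + 6 \sqrt{3} \sqrt{6 - 1}\right) = - 34811 \left(-10212 + 6 \sqrt{3} \sqrt{5}\right) = - 34811 \left(-10212 + 6 \sqrt{15}\right) = 355489932 - 208866 \sqrt{15}$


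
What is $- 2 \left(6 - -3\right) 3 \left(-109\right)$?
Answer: $5886$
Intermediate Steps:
$- 2 \left(6 - -3\right) 3 \left(-109\right) = - 2 \left(6 + 3\right) 3 \left(-109\right) = \left(-2\right) 9 \cdot 3 \left(-109\right) = \left(-18\right) 3 \left(-109\right) = \left(-54\right) \left(-109\right) = 5886$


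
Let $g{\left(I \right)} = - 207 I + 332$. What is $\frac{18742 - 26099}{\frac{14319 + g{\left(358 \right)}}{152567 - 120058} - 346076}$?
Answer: $\frac{34166959}{1607234877} \approx 0.021258$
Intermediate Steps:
$g{\left(I \right)} = 332 - 207 I$
$\frac{18742 - 26099}{\frac{14319 + g{\left(358 \right)}}{152567 - 120058} - 346076} = \frac{18742 - 26099}{\frac{14319 + \left(332 - 74106\right)}{152567 - 120058} - 346076} = - \frac{7357}{\frac{14319 + \left(332 - 74106\right)}{32509} - 346076} = - \frac{7357}{\left(14319 - 73774\right) \frac{1}{32509} - 346076} = - \frac{7357}{\left(-59455\right) \frac{1}{32509} - 346076} = - \frac{7357}{- \frac{59455}{32509} - 346076} = - \frac{7357}{- \frac{11250644139}{32509}} = \left(-7357\right) \left(- \frac{32509}{11250644139}\right) = \frac{34166959}{1607234877}$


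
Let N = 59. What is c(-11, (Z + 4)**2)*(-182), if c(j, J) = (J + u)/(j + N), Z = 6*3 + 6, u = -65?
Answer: -65429/24 ≈ -2726.2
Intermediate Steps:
Z = 24 (Z = 18 + 6 = 24)
c(j, J) = (-65 + J)/(59 + j) (c(j, J) = (J - 65)/(j + 59) = (-65 + J)/(59 + j))
c(-11, (Z + 4)**2)*(-182) = ((-65 + (24 + 4)**2)/(59 - 11))*(-182) = ((-65 + 28**2)/48)*(-182) = ((-65 + 784)/48)*(-182) = ((1/48)*719)*(-182) = (719/48)*(-182) = -65429/24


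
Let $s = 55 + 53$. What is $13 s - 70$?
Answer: $1334$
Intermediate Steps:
$s = 108$
$13 s - 70 = 13 \cdot 108 - 70 = 1404 - 70 = 1334$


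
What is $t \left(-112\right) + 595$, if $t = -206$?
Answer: $23667$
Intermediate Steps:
$t \left(-112\right) + 595 = \left(-206\right) \left(-112\right) + 595 = 23072 + 595 = 23667$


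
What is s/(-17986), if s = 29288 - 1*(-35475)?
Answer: -64763/17986 ≈ -3.6007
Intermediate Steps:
s = 64763 (s = 29288 + 35475 = 64763)
s/(-17986) = 64763/(-17986) = 64763*(-1/17986) = -64763/17986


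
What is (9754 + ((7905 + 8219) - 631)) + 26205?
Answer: 51452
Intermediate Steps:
(9754 + ((7905 + 8219) - 631)) + 26205 = (9754 + (16124 - 631)) + 26205 = (9754 + 15493) + 26205 = 25247 + 26205 = 51452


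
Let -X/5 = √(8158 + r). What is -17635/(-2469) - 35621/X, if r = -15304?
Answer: 17635/2469 - 35621*I*√794/11910 ≈ 7.1426 - 84.276*I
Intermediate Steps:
X = -15*I*√794 (X = -5*√(8158 - 15304) = -15*I*√794 ≈ -422.67*I)
-17635/(-2469) - 35621/X = -17635/(-2469) - 35621*I*√794/11910 = -17635*(-1/2469) - 35621*I*√794/11910 = 17635/2469 - 35621*I*√794/11910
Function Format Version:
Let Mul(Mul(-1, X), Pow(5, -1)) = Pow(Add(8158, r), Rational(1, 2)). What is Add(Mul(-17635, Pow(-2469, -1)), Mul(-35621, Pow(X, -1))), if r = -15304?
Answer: Add(Rational(17635, 2469), Mul(Rational(-35621, 11910), I, Pow(794, Rational(1, 2)))) ≈ Add(7.1426, Mul(-84.276, I))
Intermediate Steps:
X = Mul(-15, I, Pow(794, Rational(1, 2))) (X = Mul(-5, Pow(Add(8158, -15304), Rational(1, 2))) = Mul(-5, Pow(-7146, Rational(1, 2))) = Mul(-5, Mul(3, I, Pow(794, Rational(1, 2)))) = Mul(-15, I, Pow(794, Rational(1, 2))) ≈ Mul(-422.67, I))
Add(Mul(-17635, Pow(-2469, -1)), Mul(-35621, Pow(X, -1))) = Add(Mul(-17635, Pow(-2469, -1)), Mul(-35621, Pow(Mul(-15, I, Pow(794, Rational(1, 2))), -1))) = Add(Mul(-17635, Rational(-1, 2469)), Mul(-35621, Mul(Rational(1, 11910), I, Pow(794, Rational(1, 2))))) = Add(Rational(17635, 2469), Mul(Rational(-35621, 11910), I, Pow(794, Rational(1, 2))))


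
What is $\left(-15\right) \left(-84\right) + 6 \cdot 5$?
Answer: $1290$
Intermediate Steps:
$\left(-15\right) \left(-84\right) + 6 \cdot 5 = 1260 + 30 = 1290$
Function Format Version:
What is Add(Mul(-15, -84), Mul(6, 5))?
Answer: 1290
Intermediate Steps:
Add(Mul(-15, -84), Mul(6, 5)) = Add(1260, 30) = 1290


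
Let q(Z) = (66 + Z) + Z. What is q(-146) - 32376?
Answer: -32602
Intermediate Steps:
q(Z) = 66 + 2*Z
q(-146) - 32376 = (66 + 2*(-146)) - 32376 = (66 - 292) - 32376 = -226 - 32376 = -32602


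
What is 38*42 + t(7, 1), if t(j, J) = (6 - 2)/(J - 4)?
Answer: 4784/3 ≈ 1594.7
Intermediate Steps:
t(j, J) = 4/(-4 + J)
38*42 + t(7, 1) = 38*42 + 4/(-4 + 1) = 1596 + 4/(-3) = 1596 + 4*(-⅓) = 1596 - 4/3 = 4784/3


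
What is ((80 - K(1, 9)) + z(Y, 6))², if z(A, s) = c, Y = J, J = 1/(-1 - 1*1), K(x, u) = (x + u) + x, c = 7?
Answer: 5776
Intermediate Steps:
K(x, u) = u + 2*x (K(x, u) = (u + x) + x = u + 2*x)
J = -½ (J = 1/(-1 - 1) = 1/(-2) = -½ ≈ -0.50000)
Y = -½ ≈ -0.50000
z(A, s) = 7
((80 - K(1, 9)) + z(Y, 6))² = ((80 - (9 + 2*1)) + 7)² = ((80 - (9 + 2)) + 7)² = ((80 - 1*11) + 7)² = ((80 - 11) + 7)² = (69 + 7)² = 76² = 5776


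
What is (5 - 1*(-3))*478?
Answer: 3824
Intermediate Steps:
(5 - 1*(-3))*478 = (5 + 3)*478 = 8*478 = 3824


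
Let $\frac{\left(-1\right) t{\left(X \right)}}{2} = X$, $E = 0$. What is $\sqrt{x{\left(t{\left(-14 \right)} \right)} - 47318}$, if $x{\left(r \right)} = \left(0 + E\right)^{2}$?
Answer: $i \sqrt{47318} \approx 217.53 i$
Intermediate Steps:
$t{\left(X \right)} = - 2 X$
$x{\left(r \right)} = 0$ ($x{\left(r \right)} = \left(0 + 0\right)^{2} = 0^{2} = 0$)
$\sqrt{x{\left(t{\left(-14 \right)} \right)} - 47318} = \sqrt{0 - 47318} = \sqrt{-47318} = i \sqrt{47318}$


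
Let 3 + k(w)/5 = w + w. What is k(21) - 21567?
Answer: -21372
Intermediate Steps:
k(w) = -15 + 10*w (k(w) = -15 + 5*(w + w) = -15 + 5*(2*w) = -15 + 10*w)
k(21) - 21567 = (-15 + 10*21) - 21567 = (-15 + 210) - 21567 = 195 - 21567 = -21372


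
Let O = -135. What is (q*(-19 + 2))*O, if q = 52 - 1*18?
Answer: 78030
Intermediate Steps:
q = 34 (q = 52 - 18 = 34)
(q*(-19 + 2))*O = (34*(-19 + 2))*(-135) = (34*(-17))*(-135) = -578*(-135) = 78030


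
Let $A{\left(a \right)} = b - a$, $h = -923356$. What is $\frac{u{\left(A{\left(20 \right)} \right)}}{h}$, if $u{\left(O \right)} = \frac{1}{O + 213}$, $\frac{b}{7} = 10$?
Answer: $- \frac{1}{242842628} \approx -4.1179 \cdot 10^{-9}$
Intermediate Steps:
$b = 70$ ($b = 7 \cdot 10 = 70$)
$A{\left(a \right)} = 70 - a$
$u{\left(O \right)} = \frac{1}{213 + O}$
$\frac{u{\left(A{\left(20 \right)} \right)}}{h} = \frac{1}{\left(213 + \left(70 - 20\right)\right) \left(-923356\right)} = \frac{1}{213 + \left(70 - 20\right)} \left(- \frac{1}{923356}\right) = \frac{1}{213 + 50} \left(- \frac{1}{923356}\right) = \frac{1}{263} \left(- \frac{1}{923356}\right) = - \frac{1}{242842628}$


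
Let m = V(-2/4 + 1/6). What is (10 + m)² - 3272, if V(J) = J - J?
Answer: -3172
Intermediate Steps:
V(J) = 0
m = 0
(10 + m)² - 3272 = (10 + 0)² - 3272 = 10² - 3272 = 100 - 3272 = -3172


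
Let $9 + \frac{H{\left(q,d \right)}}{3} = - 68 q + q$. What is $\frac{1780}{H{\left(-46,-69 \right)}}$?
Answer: $\frac{1780}{9219} \approx 0.19308$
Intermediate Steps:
$H{\left(q,d \right)} = -27 - 201 q$ ($H{\left(q,d \right)} = -27 + 3 \left(- 68 q + q\right) = -27 + 3 \left(- 67 q\right) = -27 - 201 q$)
$\frac{1780}{H{\left(-46,-69 \right)}} = \frac{1780}{-27 - -9246} = \frac{1780}{-27 + 9246} = \frac{1780}{9219}$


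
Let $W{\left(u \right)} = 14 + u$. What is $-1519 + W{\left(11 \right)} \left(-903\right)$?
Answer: $-24094$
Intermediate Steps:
$-1519 + W{\left(11 \right)} \left(-903\right) = -1519 + \left(14 + 11\right) \left(-903\right) = -1519 + 25 \left(-903\right) = -1519 - 22575 = -24094$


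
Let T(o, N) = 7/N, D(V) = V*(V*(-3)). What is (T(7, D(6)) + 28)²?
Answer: 9102289/11664 ≈ 780.38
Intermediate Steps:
D(V) = -3*V² (D(V) = V*(-3*V) = -3*V²)
(T(7, D(6)) + 28)² = (7/((-3*6²)) + 28)² = (7/((-3*36)) + 28)² = (7/(-108) + 28)² = (7*(-1/108) + 28)² = (-7/108 + 28)² = (3017/108)² = 9102289/11664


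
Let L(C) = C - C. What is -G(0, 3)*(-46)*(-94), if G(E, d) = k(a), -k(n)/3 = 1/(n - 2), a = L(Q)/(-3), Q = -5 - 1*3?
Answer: -6486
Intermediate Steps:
Q = -8 (Q = -5 - 3 = -8)
L(C) = 0
a = 0 (a = 0/(-3) = 0*(-⅓) = 0)
k(n) = -3/(-2 + n) (k(n) = -3/(n - 2) = -3/(-2 + n))
G(E, d) = 3/2 (G(E, d) = -3/(-2 + 0) = -3/(-2) = -3*(-½) = 3/2)
-G(0, 3)*(-46)*(-94) = -(3/2)*(-46)*(-94) = -(-69)*(-94) = -1*6486 = -6486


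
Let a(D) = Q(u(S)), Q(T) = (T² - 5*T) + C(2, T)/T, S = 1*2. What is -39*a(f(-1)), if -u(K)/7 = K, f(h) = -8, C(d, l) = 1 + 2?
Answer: -145119/14 ≈ -10366.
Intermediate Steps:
C(d, l) = 3
S = 2
u(K) = -7*K
Q(T) = T² - 5*T + 3/T (Q(T) = (T² - 5*T) + 3/T = T² - 5*T + 3/T)
a(D) = 3721/14 (a(D) = (3 + (-7*2)²*(-5 - 7*2))/((-7*2)) = (3 + (-14)²*(-5 - 14))/(-14) = -(3 + 196*(-19))/14 = -(3 - 3724)/14 = -1/14*(-3721) = 3721/14)
-39*a(f(-1)) = -39*3721/14 = -145119/14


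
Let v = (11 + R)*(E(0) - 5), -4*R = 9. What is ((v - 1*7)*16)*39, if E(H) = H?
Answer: -31668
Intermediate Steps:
R = -9/4 (R = -¼*9 = -9/4 ≈ -2.2500)
v = -175/4 (v = (11 - 9/4)*(0 - 5) = (35/4)*(-5) = -175/4 ≈ -43.750)
((v - 1*7)*16)*39 = ((-175/4 - 1*7)*16)*39 = ((-175/4 - 7)*16)*39 = -203/4*16*39 = -812*39 = -31668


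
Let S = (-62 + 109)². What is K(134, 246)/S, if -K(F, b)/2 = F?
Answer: -268/2209 ≈ -0.12132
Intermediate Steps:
S = 2209 (S = 47² = 2209)
K(F, b) = -2*F
K(134, 246)/S = -2*134/2209 = -268*1/2209 = -268/2209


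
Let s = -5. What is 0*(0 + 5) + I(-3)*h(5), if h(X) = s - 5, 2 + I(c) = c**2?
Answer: -70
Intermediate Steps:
I(c) = -2 + c**2
h(X) = -10 (h(X) = -5 - 5 = -10)
0*(0 + 5) + I(-3)*h(5) = 0*(0 + 5) + (-2 + (-3)**2)*(-10) = 0*5 + (-2 + 9)*(-10) = 0 + 7*(-10) = 0 - 70 = -70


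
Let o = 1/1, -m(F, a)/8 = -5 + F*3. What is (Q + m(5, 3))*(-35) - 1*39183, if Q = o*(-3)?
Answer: -36278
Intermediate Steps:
m(F, a) = 40 - 24*F (m(F, a) = -8*(-5 + F*3) = -8*(-5 + 3*F) = 40 - 24*F)
o = 1
Q = -3 (Q = 1*(-3) = -3)
(Q + m(5, 3))*(-35) - 1*39183 = (-3 + (40 - 24*5))*(-35) - 1*39183 = (-3 + (40 - 120))*(-35) - 39183 = (-3 - 80)*(-35) - 39183 = -83*(-35) - 39183 = 2905 - 39183 = -36278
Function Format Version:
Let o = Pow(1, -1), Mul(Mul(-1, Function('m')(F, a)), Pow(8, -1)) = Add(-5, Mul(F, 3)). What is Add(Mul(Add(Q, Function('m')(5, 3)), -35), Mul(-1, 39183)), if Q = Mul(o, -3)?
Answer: -36278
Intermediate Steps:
Function('m')(F, a) = Add(40, Mul(-24, F)) (Function('m')(F, a) = Mul(-8, Add(-5, Mul(F, 3))) = Mul(-8, Add(-5, Mul(3, F))) = Add(40, Mul(-24, F)))
o = 1
Q = -3 (Q = Mul(1, -3) = -3)
Add(Mul(Add(Q, Function('m')(5, 3)), -35), Mul(-1, 39183)) = Add(Mul(Add(-3, Add(40, Mul(-24, 5))), -35), Mul(-1, 39183)) = Add(Mul(Add(-3, Add(40, -120)), -35), -39183) = Add(Mul(Add(-3, -80), -35), -39183) = Add(Mul(-83, -35), -39183) = Add(2905, -39183) = -36278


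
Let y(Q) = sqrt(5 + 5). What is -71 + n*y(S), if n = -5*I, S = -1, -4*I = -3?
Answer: -71 - 15*sqrt(10)/4 ≈ -82.859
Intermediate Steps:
I = 3/4 (I = -1/4*(-3) = 3/4 ≈ 0.75000)
y(Q) = sqrt(10)
n = -15/4 (n = -5*3/4 = -15/4 ≈ -3.7500)
-71 + n*y(S) = -71 - 15*sqrt(10)/4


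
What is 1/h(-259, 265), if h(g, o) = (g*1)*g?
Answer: 1/67081 ≈ 1.4907e-5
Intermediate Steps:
h(g, o) = g**2 (h(g, o) = g*g = g**2)
1/h(-259, 265) = 1/((-259)**2) = 1/67081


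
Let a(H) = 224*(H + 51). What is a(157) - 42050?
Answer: 4542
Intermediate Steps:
a(H) = 11424 + 224*H (a(H) = 224*(51 + H) = 11424 + 224*H)
a(157) - 42050 = (11424 + 224*157) - 42050 = (11424 + 35168) - 42050 = 46592 - 42050 = 4542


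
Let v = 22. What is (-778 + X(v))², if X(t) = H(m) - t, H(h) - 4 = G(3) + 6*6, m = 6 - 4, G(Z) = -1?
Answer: 579121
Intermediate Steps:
m = 2
H(h) = 39 (H(h) = 4 + (-1 + 6*6) = 4 + (-1 + 36) = 4 + 35 = 39)
X(t) = 39 - t
(-778 + X(v))² = (-778 + (39 - 1*22))² = (-778 + (39 - 22))² = (-778 + 17)² = (-761)² = 579121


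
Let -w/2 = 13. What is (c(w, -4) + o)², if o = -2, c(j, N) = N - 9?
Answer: 225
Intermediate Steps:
w = -26 (w = -2*13 = -26)
c(j, N) = -9 + N
(c(w, -4) + o)² = ((-9 - 4) - 2)² = (-13 - 2)² = (-15)² = 225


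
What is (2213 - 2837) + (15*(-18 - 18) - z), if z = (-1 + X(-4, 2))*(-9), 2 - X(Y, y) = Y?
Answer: -1119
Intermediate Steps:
X(Y, y) = 2 - Y
z = -45 (z = (-1 + (2 - 1*(-4)))*(-9) = (-1 + (2 + 4))*(-9) = (-1 + 6)*(-9) = 5*(-9) = -45)
(2213 - 2837) + (15*(-18 - 18) - z) = (2213 - 2837) + (15*(-18 - 18) - 1*(-45)) = -624 + (15*(-36) + 45) = -624 + (-540 + 45) = -624 - 495 = -1119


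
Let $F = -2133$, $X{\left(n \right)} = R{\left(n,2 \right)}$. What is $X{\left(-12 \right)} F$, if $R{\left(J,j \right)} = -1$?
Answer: $2133$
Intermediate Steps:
$X{\left(n \right)} = -1$
$X{\left(-12 \right)} F = \left(-1\right) \left(-2133\right) = 2133$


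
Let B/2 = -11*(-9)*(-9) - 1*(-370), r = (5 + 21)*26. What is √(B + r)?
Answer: I*√366 ≈ 19.131*I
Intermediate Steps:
r = 676 (r = 26*26 = 676)
B = -1042 (B = 2*(-11*(-9)*(-9) - 1*(-370)) = 2*(99*(-9) + 370) = 2*(-891 + 370) = 2*(-521) = -1042)
√(B + r) = √(-1042 + 676) = √(-366) = I*√366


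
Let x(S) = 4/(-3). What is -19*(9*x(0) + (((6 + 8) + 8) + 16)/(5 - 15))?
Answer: 1501/5 ≈ 300.20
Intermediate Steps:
x(S) = -4/3 (x(S) = 4*(-⅓) = -4/3)
-19*(9*x(0) + (((6 + 8) + 8) + 16)/(5 - 15)) = -19*(9*(-4/3) + (((6 + 8) + 8) + 16)/(5 - 15)) = -19*(-12 + ((14 + 8) + 16)/(-10)) = -19*(-12 + (22 + 16)*(-⅒)) = -19*(-12 + 38*(-⅒)) = -19*(-12 - 19/5) = -19*(-79/5) = 1501/5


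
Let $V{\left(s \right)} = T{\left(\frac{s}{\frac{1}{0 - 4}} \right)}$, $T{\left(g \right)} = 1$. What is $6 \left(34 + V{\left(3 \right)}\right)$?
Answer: $210$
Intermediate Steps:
$V{\left(s \right)} = 1$
$6 \left(34 + V{\left(3 \right)}\right) = 6 \left(34 + 1\right) = 6 \cdot 35 = 210$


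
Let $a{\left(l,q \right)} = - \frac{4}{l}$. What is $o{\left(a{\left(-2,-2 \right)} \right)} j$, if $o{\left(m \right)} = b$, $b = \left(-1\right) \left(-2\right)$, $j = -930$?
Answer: $-1860$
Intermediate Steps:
$b = 2$
$o{\left(m \right)} = 2$
$o{\left(a{\left(-2,-2 \right)} \right)} j = 2 \left(-930\right) = -1860$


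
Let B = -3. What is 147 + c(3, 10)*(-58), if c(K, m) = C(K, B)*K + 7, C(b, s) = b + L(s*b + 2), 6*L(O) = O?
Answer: -578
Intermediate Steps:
L(O) = O/6
C(b, s) = ⅓ + b + b*s/6 (C(b, s) = b + (s*b + 2)/6 = b + (b*s + 2)/6 = b + (2 + b*s)/6 = b + (⅓ + b*s/6) = ⅓ + b + b*s/6)
c(K, m) = 7 + K*(⅓ + K/2) (c(K, m) = (⅓ + K + (⅙)*K*(-3))*K + 7 = (⅓ + K - K/2)*K + 7 = (⅓ + K/2)*K + 7 = K*(⅓ + K/2) + 7 = 7 + K*(⅓ + K/2))
147 + c(3, 10)*(-58) = 147 + (7 + (⅙)*3*(2 + 3*3))*(-58) = 147 + (7 + (⅙)*3*(2 + 9))*(-58) = 147 + (7 + (⅙)*3*11)*(-58) = 147 + (7 + 11/2)*(-58) = 147 + (25/2)*(-58) = 147 - 725 = -578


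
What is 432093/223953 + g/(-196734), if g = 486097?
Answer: -7951832393/14686389834 ≈ -0.54144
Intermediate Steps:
432093/223953 + g/(-196734) = 432093/223953 + 486097/(-196734) = 432093*(1/223953) + 486097*(-1/196734) = 144031/74651 - 486097/196734 = -7951832393/14686389834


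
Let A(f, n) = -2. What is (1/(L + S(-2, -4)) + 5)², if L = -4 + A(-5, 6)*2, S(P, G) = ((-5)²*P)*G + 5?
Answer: 972196/38809 ≈ 25.051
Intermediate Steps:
S(P, G) = 5 + 25*G*P (S(P, G) = (25*P)*G + 5 = 25*G*P + 5 = 5 + 25*G*P)
L = -8 (L = -4 - 2*2 = -4 - 4 = -8)
(1/(L + S(-2, -4)) + 5)² = (1/(-8 + (5 + 25*(-4)*(-2))) + 5)² = (1/(-8 + (5 + 200)) + 5)² = (1/(-8 + 205) + 5)² = (1/197 + 5)² = (986/197)² = 972196/38809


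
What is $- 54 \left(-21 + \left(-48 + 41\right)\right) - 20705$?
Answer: $-19193$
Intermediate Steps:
$- 54 \left(-21 + \left(-48 + 41\right)\right) - 20705 = - 54 \left(-21 - 7\right) - 20705 = \left(-54\right) \left(-28\right) - 20705 = 1512 - 20705 = -19193$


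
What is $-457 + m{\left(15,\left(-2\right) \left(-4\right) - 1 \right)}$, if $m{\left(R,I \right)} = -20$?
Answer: $-477$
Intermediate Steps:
$-457 + m{\left(15,\left(-2\right) \left(-4\right) - 1 \right)} = -457 - 20 = -477$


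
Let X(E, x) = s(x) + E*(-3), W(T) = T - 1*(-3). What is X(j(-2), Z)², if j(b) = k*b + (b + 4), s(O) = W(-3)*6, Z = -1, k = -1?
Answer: 144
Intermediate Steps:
W(T) = 3 + T (W(T) = T + 3 = 3 + T)
s(O) = 0 (s(O) = (3 - 3)*6 = 0*6 = 0)
j(b) = 4 (j(b) = -b + (b + 4) = -b + (4 + b) = 4)
X(E, x) = -3*E (X(E, x) = 0 + E*(-3) = 0 - 3*E = -3*E)
X(j(-2), Z)² = (-3*4)² = (-12)² = 144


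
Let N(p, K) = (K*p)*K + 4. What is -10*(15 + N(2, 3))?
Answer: -370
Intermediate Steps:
N(p, K) = 4 + p*K**2 (N(p, K) = p*K**2 + 4 = 4 + p*K**2)
-10*(15 + N(2, 3)) = -10*(15 + (4 + 2*3**2)) = -10*(15 + (4 + 2*9)) = -10*(15 + (4 + 18)) = -10*(15 + 22) = -10*37 = -370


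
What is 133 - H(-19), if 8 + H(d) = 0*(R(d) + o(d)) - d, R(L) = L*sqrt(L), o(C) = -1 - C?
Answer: 122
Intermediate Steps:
R(L) = L**(3/2)
H(d) = -8 - d (H(d) = -8 + (0*(d**(3/2) + (-1 - d)) - d) = -8 + (0*(-1 + d**(3/2) - d) - d) = -8 + (0 - d) = -8 - d)
133 - H(-19) = 133 - (-8 - 1*(-19)) = 133 - (-8 + 19) = 133 - 1*11 = 133 - 11 = 122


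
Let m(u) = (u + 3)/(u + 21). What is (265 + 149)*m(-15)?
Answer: -828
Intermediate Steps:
m(u) = (3 + u)/(21 + u)
(265 + 149)*m(-15) = (265 + 149)*((3 - 15)/(21 - 15)) = 414*(-12/6) = 414*((⅙)*(-12)) = 414*(-2) = -828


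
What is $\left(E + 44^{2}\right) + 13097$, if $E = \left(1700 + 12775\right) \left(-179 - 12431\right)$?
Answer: $-182514717$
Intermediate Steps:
$E = -182529750$ ($E = 14475 \left(-12610\right) = -182529750$)
$\left(E + 44^{2}\right) + 13097 = \left(-182529750 + 44^{2}\right) + 13097 = \left(-182529750 + 1936\right) + 13097 = -182527814 + 13097 = -182514717$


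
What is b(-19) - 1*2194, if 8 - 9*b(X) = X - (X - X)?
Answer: -2191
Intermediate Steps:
b(X) = 8/9 - X/9 (b(X) = 8/9 - (X - (X - X))/9 = 8/9 - (X - 1*0)/9 = 8/9 - (X + 0)/9 = 8/9 - X/9)
b(-19) - 1*2194 = (8/9 - ⅑*(-19)) - 1*2194 = (8/9 + 19/9) - 2194 = 3 - 2194 = -2191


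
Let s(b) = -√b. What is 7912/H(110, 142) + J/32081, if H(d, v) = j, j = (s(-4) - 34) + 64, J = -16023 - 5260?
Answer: 949438291/3625153 + 1978*I/113 ≈ 261.9 + 17.504*I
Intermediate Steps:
J = -21283
j = 30 - 2*I (j = (-√(-4) - 34) + 64 = (-2*I - 34) + 64 = (-34 - 2*I) + 64 = 30 - 2*I ≈ 30.0 - 2.0*I)
H(d, v) = 30 - 2*I
7912/H(110, 142) + J/32081 = 7912/(30 - 2*I) - 21283/32081 = 7912*((30 + 2*I)/904) - 21283*1/32081 = 989*(30 + 2*I)/113 - 21283/32081 = -21283/32081 + 989*(30 + 2*I)/113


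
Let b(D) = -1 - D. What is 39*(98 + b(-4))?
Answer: 3939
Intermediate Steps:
39*(98 + b(-4)) = 39*(98 + (-1 - 1*(-4))) = 39*(98 + (-1 + 4)) = 39*(98 + 3) = 39*101 = 3939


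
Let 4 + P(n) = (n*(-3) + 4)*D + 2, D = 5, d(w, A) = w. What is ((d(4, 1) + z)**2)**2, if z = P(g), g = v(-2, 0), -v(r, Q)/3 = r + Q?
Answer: 21381376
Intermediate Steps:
v(r, Q) = -3*Q - 3*r (v(r, Q) = -3*(r + Q) = -3*(Q + r) = -3*Q - 3*r)
g = 6 (g = -3*0 - 3*(-2) = 0 + 6 = 6)
P(n) = 18 - 15*n (P(n) = -4 + ((n*(-3) + 4)*5 + 2) = -4 + ((-3*n + 4)*5 + 2) = -4 + ((4 - 3*n)*5 + 2) = -4 + ((20 - 15*n) + 2) = -4 + (22 - 15*n) = 18 - 15*n)
z = -72 (z = 18 - 15*6 = 18 - 90 = -72)
((d(4, 1) + z)**2)**2 = ((4 - 72)**2)**2 = ((-68)**2)**2 = 4624**2 = 21381376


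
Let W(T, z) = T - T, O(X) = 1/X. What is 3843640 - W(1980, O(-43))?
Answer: 3843640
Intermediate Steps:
W(T, z) = 0
3843640 - W(1980, O(-43)) = 3843640 - 1*0 = 3843640 + 0 = 3843640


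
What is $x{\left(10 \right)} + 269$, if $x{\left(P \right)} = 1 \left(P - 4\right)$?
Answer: $275$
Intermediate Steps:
$x{\left(P \right)} = -4 + P$ ($x{\left(P \right)} = 1 \left(-4 + P\right) = -4 + P$)
$x{\left(10 \right)} + 269 = \left(-4 + 10\right) + 269 = 6 + 269 = 275$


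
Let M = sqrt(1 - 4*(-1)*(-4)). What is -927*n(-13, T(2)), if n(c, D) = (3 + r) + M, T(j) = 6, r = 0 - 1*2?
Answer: -927 - 927*I*sqrt(15) ≈ -927.0 - 3590.3*I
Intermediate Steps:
r = -2 (r = 0 - 2 = -2)
M = I*sqrt(15) (M = sqrt(1 + 4*(-4)) = sqrt(1 - 16) = sqrt(-15) = I*sqrt(15) ≈ 3.873*I)
n(c, D) = 1 + I*sqrt(15) (n(c, D) = (3 - 2) + I*sqrt(15) = 1 + I*sqrt(15))
-927*n(-13, T(2)) = -927*(1 + I*sqrt(15)) = -927 - 927*I*sqrt(15)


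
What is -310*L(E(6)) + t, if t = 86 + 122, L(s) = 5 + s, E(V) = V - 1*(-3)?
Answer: -4132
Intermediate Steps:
E(V) = 3 + V (E(V) = V + 3 = 3 + V)
t = 208
-310*L(E(6)) + t = -310*(5 + (3 + 6)) + 208 = -310*(5 + 9) + 208 = -310*14 + 208 = -4340 + 208 = -4132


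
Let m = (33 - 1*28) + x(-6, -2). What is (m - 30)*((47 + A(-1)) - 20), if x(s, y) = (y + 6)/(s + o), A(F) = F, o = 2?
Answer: -676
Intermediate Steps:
x(s, y) = (6 + y)/(2 + s) (x(s, y) = (y + 6)/(s + 2) = (6 + y)/(2 + s))
m = 4 (m = (33 - 1*28) + (6 - 2)/(2 - 6) = (33 - 28) + 4/(-4) = 5 - ¼*4 = 5 - 1 = 4)
(m - 30)*((47 + A(-1)) - 20) = (4 - 30)*((47 - 1) - 20) = -26*(46 - 20) = -26*26 = -676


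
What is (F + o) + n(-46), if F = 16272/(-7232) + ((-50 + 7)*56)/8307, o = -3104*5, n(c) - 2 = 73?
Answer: -513290855/33228 ≈ -15448.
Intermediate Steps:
n(c) = 75 (n(c) = 2 + 73 = 75)
o = -15520
F = -84395/33228 (F = 16272*(-1/7232) - 43*56*(1/8307) = -9/4 - 2408*1/8307 = -9/4 - 2408/8307 = -84395/33228 ≈ -2.5399)
(F + o) + n(-46) = (-84395/33228 - 15520) + 75 = -515782955/33228 + 75 = -513290855/33228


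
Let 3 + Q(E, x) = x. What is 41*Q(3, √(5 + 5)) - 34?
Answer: -157 + 41*√10 ≈ -27.347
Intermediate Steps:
Q(E, x) = -3 + x
41*Q(3, √(5 + 5)) - 34 = 41*(-3 + √(5 + 5)) - 34 = 41*(-3 + √10) - 34 = (-123 + 41*√10) - 34 = -157 + 41*√10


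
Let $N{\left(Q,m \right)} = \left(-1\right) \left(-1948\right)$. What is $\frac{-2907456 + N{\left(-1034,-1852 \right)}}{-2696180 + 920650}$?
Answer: $\frac{1452754}{887765} \approx 1.6364$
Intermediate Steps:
$N{\left(Q,m \right)} = 1948$
$\frac{-2907456 + N{\left(-1034,-1852 \right)}}{-2696180 + 920650} = \frac{-2907456 + 1948}{-2696180 + 920650} = - \frac{2905508}{-1775530} = \left(-2905508\right) \left(- \frac{1}{1775530}\right) = \frac{1452754}{887765}$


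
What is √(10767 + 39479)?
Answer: √50246 ≈ 224.16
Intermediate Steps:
√(10767 + 39479) = √50246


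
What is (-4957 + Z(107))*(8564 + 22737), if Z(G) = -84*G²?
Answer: -30257831573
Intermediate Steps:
(-4957 + Z(107))*(8564 + 22737) = (-4957 - 84*107²)*(8564 + 22737) = (-4957 - 84*11449)*31301 = (-4957 - 961716)*31301 = -966673*31301 = -30257831573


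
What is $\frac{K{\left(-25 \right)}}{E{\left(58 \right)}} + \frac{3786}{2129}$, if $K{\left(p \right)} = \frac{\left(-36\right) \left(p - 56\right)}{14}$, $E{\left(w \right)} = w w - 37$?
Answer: $\frac{30425412}{16527427} \approx 1.8409$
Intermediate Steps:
$E{\left(w \right)} = -37 + w^{2}$ ($E{\left(w \right)} = w^{2} - 37 = -37 + w^{2}$)
$K{\left(p \right)} = 144 - \frac{18 p}{7}$ ($K{\left(p \right)} = - 36 \left(-56 + p\right) \frac{1}{14} = \left(2016 - 36 p\right) \frac{1}{14} = 144 - \frac{18 p}{7}$)
$\frac{K{\left(-25 \right)}}{E{\left(58 \right)}} + \frac{3786}{2129} = \frac{144 - - \frac{450}{7}}{-37 + 58^{2}} + \frac{3786}{2129} = \frac{144 + \frac{450}{7}}{-37 + 3364} + 3786 \cdot \frac{1}{2129} = \frac{1458}{7 \cdot 3327} + \frac{3786}{2129} = \frac{1458}{7} \cdot \frac{1}{3327} + \frac{3786}{2129} = \frac{486}{7763} + \frac{3786}{2129} = \frac{30425412}{16527427}$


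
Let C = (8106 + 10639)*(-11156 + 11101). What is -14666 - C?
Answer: 1016309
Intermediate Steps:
C = -1030975 (C = 18745*(-55) = -1030975)
-14666 - C = -14666 - 1*(-1030975) = -14666 + 1030975 = 1016309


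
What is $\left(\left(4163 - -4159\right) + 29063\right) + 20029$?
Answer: $57414$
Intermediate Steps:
$\left(\left(4163 - -4159\right) + 29063\right) + 20029 = \left(\left(4163 + 4159\right) + 29063\right) + 20029 = \left(8322 + 29063\right) + 20029 = 37385 + 20029 = 57414$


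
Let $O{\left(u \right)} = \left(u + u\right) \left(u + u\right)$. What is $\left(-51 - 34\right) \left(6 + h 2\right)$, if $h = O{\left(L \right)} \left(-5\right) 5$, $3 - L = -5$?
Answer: $1087490$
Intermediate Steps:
$L = 8$ ($L = 3 - -5 = 3 + 5 = 8$)
$O{\left(u \right)} = 4 u^{2}$ ($O{\left(u \right)} = 2 u 2 u = 4 u^{2}$)
$h = -6400$ ($h = 4 \cdot 8^{2} \left(-5\right) 5 = 4 \cdot 64 \left(-5\right) 5 = 256 \left(-5\right) 5 = \left(-1280\right) 5 = -6400$)
$\left(-51 - 34\right) \left(6 + h 2\right) = \left(-51 - 34\right) \left(6 - 12800\right) = \left(-85\right) \left(-12794\right) = 1087490$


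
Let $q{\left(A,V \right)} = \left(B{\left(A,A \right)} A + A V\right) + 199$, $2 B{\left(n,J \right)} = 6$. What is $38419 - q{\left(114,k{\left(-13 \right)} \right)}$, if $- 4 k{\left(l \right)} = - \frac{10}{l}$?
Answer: $\frac{492699}{13} \approx 37900.0$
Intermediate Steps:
$B{\left(n,J \right)} = 3$ ($B{\left(n,J \right)} = \frac{1}{2} \cdot 6 = 3$)
$k{\left(l \right)} = \frac{5}{2 l}$ ($k{\left(l \right)} = - \frac{\left(-10\right) \frac{1}{l}}{4} = \frac{5}{2 l}$)
$q{\left(A,V \right)} = 199 + 3 A + A V$ ($q{\left(A,V \right)} = \left(3 A + A V\right) + 199 = 199 + 3 A + A V$)
$38419 - q{\left(114,k{\left(-13 \right)} \right)} = 38419 - \left(199 + 3 \cdot 114 + 114 \frac{5}{2 \left(-13\right)}\right) = 38419 - \left(199 + 342 + 114 \cdot \frac{5}{2} \left(- \frac{1}{13}\right)\right) = 38419 - \left(199 + 342 + 114 \left(- \frac{5}{26}\right)\right) = 38419 - \left(199 + 342 - \frac{285}{13}\right) = 38419 - \frac{6748}{13} = \frac{492699}{13}$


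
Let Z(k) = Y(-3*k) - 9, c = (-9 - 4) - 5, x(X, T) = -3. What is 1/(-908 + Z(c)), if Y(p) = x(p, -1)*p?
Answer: -1/1079 ≈ -0.00092678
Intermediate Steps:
c = -18 (c = -13 - 5 = -18)
Y(p) = -3*p
Z(k) = -9 + 9*k (Z(k) = -(-9)*k - 9 = 9*k - 9 = -9 + 9*k)
1/(-908 + Z(c)) = 1/(-908 + (-9 + 9*(-18))) = 1/(-908 + (-9 - 162)) = 1/(-908 - 171) = 1/(-1079) = -1/1079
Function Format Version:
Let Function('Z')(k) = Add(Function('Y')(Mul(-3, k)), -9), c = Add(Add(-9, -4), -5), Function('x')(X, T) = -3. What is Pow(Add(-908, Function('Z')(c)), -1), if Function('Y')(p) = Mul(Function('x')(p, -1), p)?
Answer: Rational(-1, 1079) ≈ -0.00092678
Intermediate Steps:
c = -18 (c = Add(-13, -5) = -18)
Function('Y')(p) = Mul(-3, p)
Function('Z')(k) = Add(-9, Mul(9, k)) (Function('Z')(k) = Add(Mul(-3, Mul(-3, k)), -9) = Add(Mul(9, k), -9) = Add(-9, Mul(9, k)))
Pow(Add(-908, Function('Z')(c)), -1) = Pow(Add(-908, Add(-9, Mul(9, -18))), -1) = Pow(Add(-908, Add(-9, -162)), -1) = Pow(Add(-908, -171), -1) = Pow(-1079, -1) = Rational(-1, 1079)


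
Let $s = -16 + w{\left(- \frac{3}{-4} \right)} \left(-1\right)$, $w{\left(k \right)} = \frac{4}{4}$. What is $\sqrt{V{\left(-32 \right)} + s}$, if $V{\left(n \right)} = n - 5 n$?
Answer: $\sqrt{111} \approx 10.536$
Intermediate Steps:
$w{\left(k \right)} = 1$ ($w{\left(k \right)} = 4 \cdot \frac{1}{4} = 1$)
$s = -17$ ($s = -16 + 1 \left(-1\right) = -16 - 1 = -17$)
$V{\left(n \right)} = - 4 n$
$\sqrt{V{\left(-32 \right)} + s} = \sqrt{\left(-4\right) \left(-32\right) - 17} = \sqrt{128 - 17} = \sqrt{111}$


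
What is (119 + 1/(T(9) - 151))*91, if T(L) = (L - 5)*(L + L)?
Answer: 855400/79 ≈ 10828.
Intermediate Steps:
T(L) = 2*L*(-5 + L) (T(L) = (-5 + L)*(2*L) = 2*L*(-5 + L))
(119 + 1/(T(9) - 151))*91 = (119 + 1/(2*9*(-5 + 9) - 151))*91 = (119 + 1/(2*9*4 - 151))*91 = (119 + 1/(72 - 151))*91 = (119 + 1/(-79))*91 = (119 - 1/79)*91 = (9400/79)*91 = 855400/79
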